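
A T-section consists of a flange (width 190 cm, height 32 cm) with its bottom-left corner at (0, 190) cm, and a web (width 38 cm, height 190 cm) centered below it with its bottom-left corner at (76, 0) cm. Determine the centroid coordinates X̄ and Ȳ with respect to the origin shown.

X̄ = 95.00 cm, Ȳ = 145.74 cm

web: A = 38 × 190 = 7220.00, centroid at (95.00, 95.00).
flange: A = 190 × 32 = 6080.00, centroid at (95.00, 206.00).
ΣA = 13300.00 cm²
ΣAX̄ = (7220.00)(95.00) + (6080.00)(95.00) = 1263500.00 cm³
ΣAȲ = (7220.00)(95.00) + (6080.00)(206.00) = 1938380.00 cm³
X̄ = 1263500.00 / 13300.00 = 95.00 cm
Ȳ = 1938380.00 / 13300.00 = 145.74 cm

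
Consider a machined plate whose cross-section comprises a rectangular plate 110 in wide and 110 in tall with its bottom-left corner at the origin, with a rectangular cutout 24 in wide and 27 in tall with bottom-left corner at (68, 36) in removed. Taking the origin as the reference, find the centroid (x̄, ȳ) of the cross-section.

plate: A = 110 × 110 = 12100.00, centroid at (55.00, 55.00).
hole: A = −(24 × 27) = -648.00, centroid at (80.00, 49.50).
ΣA = 11452.00 in², ΣAx̄ = 613660.00 in³, ΣAȳ = 633424.00 in³.
x̄ = 613660.00/11452.00 = 53.59 in; ȳ = 633424.00/11452.00 = 55.31 in.

x̄ = 53.59 in, ȳ = 55.31 in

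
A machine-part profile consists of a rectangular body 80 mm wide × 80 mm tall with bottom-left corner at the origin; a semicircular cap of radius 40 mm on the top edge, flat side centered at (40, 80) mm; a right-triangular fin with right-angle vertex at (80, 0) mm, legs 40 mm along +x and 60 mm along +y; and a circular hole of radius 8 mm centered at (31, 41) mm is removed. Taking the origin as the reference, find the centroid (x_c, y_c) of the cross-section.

x_c = 46.64 mm, y_c = 52.01 mm

rectangular body: A = 80 × 80 = 6400.00, centroid at (40.00, 40.00).
semicircular top: A = ½π·40² = 2513.27, centroid at (40.00, 96.98).
triangular fin: A = ½·40·60 = 1200.00, centroid at (93.33, 20.00).
hole: A = −π·8² = -201.06, centroid at (31.00, 41.00).
ΣA = 9912.21 mm²
ΣAx_c = (6400.00)(40.00) + (2513.27)(40.00) + (1200.00)(93.33) + (-201.06)(31.00) = 462298.05 mm³
ΣAy_c = (6400.00)(40.00) + (2513.27)(96.98) + (1200.00)(20.00) + (-201.06)(41.00) = 515485.06 mm³
x_c = 462298.05 / 9912.21 = 46.64 mm
y_c = 515485.06 / 9912.21 = 52.01 mm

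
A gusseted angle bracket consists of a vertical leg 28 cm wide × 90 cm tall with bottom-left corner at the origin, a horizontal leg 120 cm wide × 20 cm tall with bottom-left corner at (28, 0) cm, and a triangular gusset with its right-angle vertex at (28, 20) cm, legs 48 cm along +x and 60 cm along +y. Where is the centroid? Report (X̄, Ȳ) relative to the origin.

X̄ = 48.72 cm, Ȳ = 30.66 cm

vertical leg: A = 28 × 90 = 2520.00, centroid at (14.00, 45.00).
horizontal leg: A = 120 × 20 = 2400.00, centroid at (88.00, 10.00).
gusset: A = ½·48·60 = 1440.00, centroid at (44.00, 40.00).
ΣA = 6360.00 cm², ΣAX̄ = 309840.00 cm³, ΣAȲ = 195000.00 cm³.
X̄ = 309840.00/6360.00 = 48.72 cm; Ȳ = 195000.00/6360.00 = 30.66 cm.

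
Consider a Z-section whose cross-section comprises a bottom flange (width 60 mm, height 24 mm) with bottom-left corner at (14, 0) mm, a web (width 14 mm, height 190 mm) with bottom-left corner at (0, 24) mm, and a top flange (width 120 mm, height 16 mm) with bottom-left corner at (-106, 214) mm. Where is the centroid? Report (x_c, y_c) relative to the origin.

x_c = -1.05 mm, y_c = 126.26 mm

bottom flange: A = 60 × 24 = 1440.00, centroid at (44.00, 12.00).
web: A = 14 × 190 = 2660.00, centroid at (7.00, 119.00).
top flange: A = 120 × 16 = 1920.00, centroid at (-46.00, 222.00).
ΣA = 6020.00 mm²
ΣAx_c = (1440.00)(44.00) + (2660.00)(7.00) + (1920.00)(-46.00) = -6340.00 mm³
ΣAy_c = (1440.00)(12.00) + (2660.00)(119.00) + (1920.00)(222.00) = 760060.00 mm³
x_c = -6340.00 / 6020.00 = -1.05 mm
y_c = 760060.00 / 6020.00 = 126.26 mm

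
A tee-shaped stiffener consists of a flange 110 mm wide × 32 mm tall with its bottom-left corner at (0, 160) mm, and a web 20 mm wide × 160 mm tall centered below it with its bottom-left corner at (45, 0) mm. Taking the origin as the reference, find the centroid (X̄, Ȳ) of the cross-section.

web: A = 20 × 160 = 3200.00, centroid at (55.00, 80.00).
flange: A = 110 × 32 = 3520.00, centroid at (55.00, 176.00).
ΣA = 6720.00 mm², ΣAX̄ = 369600.00 mm³, ΣAȲ = 875520.00 mm³.
X̄ = 369600.00/6720.00 = 55.00 mm; Ȳ = 875520.00/6720.00 = 130.29 mm.

X̄ = 55.00 mm, Ȳ = 130.29 mm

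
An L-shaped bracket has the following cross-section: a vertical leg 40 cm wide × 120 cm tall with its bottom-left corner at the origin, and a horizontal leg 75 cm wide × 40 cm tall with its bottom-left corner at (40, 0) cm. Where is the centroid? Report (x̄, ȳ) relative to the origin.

x̄ = 42.12 cm, ȳ = 44.62 cm

Part | A | x̄ᵢ | ȳᵢ | A·x̄ᵢ | A·ȳᵢ
vertical leg | 4800.00 | 20.00 | 60.00 | 96000.00 | 288000.00
horizontal leg | 3000.00 | 77.50 | 20.00 | 232500.00 | 60000.00
Σ | 7800.00 |  |  | 328500.00 | 348000.00
x̄ = 328500.00 / 7800.00 = 42.12 cm
ȳ = 348000.00 / 7800.00 = 44.62 cm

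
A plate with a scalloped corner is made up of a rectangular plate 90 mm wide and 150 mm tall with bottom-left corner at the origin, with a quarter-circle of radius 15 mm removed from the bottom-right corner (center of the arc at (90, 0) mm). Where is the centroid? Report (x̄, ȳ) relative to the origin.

x̄ = 44.49 mm, ȳ = 75.91 mm

plate: A = 90 × 150 = 13500.00, centroid at (45.00, 75.00).
removed quarter-circle: A = −¼π·15² = -176.71, centroid at (83.63, 6.37).
ΣA = 13323.29 mm², ΣAx̄ = 592720.69 mm³, ΣAȳ = 1011375.00 mm³.
x̄ = 592720.69/13323.29 = 44.49 mm; ȳ = 1011375.00/13323.29 = 75.91 mm.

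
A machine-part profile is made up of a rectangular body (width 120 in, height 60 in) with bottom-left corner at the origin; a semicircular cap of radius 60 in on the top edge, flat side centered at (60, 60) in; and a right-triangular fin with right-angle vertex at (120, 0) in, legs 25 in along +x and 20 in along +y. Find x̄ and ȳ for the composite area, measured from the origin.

Part | A | x̄ᵢ | ȳᵢ | A·x̄ᵢ | A·ȳᵢ
rectangular body | 7200.00 | 60.00 | 30.00 | 432000.00 | 216000.00
semicircular top | 5654.87 | 60.00 | 85.46 | 339292.01 | 483292.01
triangular fin | 250.00 | 128.33 | 6.67 | 32083.33 | 1666.67
Σ | 13104.87 |  |  | 803375.34 | 700958.67
x̄ = 803375.34 / 13104.87 = 61.30 in
ȳ = 700958.67 / 13104.87 = 53.49 in

x̄ = 61.30 in, ȳ = 53.49 in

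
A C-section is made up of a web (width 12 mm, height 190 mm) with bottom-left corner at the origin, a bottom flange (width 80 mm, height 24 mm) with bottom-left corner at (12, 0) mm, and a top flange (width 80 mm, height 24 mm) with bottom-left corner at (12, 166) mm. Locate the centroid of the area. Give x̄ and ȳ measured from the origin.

x̄ = 34.86 mm, ȳ = 95.00 mm

web: A = 12 × 190 = 2280.00, centroid at (6.00, 95.00).
bottom flange: A = 80 × 24 = 1920.00, centroid at (52.00, 12.00).
top flange: A = 80 × 24 = 1920.00, centroid at (52.00, 178.00).
ΣA = 6120.00 mm²
ΣAx̄ = (2280.00)(6.00) + (1920.00)(52.00) + (1920.00)(52.00) = 213360.00 mm³
ΣAȳ = (2280.00)(95.00) + (1920.00)(12.00) + (1920.00)(178.00) = 581400.00 mm³
x̄ = 213360.00 / 6120.00 = 34.86 mm
ȳ = 581400.00 / 6120.00 = 95.00 mm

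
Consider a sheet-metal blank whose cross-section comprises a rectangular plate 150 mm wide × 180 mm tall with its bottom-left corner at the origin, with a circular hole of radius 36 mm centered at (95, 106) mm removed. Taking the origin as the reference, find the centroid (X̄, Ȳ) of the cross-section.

X̄ = 71.45 mm, Ȳ = 87.16 mm

Part | A | x̄ᵢ | ȳᵢ | A·x̄ᵢ | A·ȳᵢ
plate | 27000.00 | 75.00 | 90.00 | 2025000.00 | 2430000.00
hole | -4071.50 | 95.00 | 106.00 | -386792.89 | -431579.43
Σ | 22928.50 |  |  | 1638207.11 | 1998420.57
X̄ = 1638207.11 / 22928.50 = 71.45 mm
Ȳ = 1998420.57 / 22928.50 = 87.16 mm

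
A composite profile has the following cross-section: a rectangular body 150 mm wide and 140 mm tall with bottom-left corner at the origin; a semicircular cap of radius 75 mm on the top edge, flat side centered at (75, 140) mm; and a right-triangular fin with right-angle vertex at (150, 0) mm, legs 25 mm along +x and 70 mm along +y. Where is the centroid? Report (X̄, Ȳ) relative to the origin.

Part | A | x̄ᵢ | ȳᵢ | A·x̄ᵢ | A·ȳᵢ
rectangular body | 21000.00 | 75.00 | 70.00 | 1575000.00 | 1470000.00
semicircular top | 8835.73 | 75.00 | 171.83 | 662679.70 | 1518252.11
triangular fin | 875.00 | 158.33 | 23.33 | 138541.67 | 20416.67
Σ | 30710.73 |  |  | 2376221.37 | 3008668.77
X̄ = 2376221.37 / 30710.73 = 77.37 mm
Ȳ = 3008668.77 / 30710.73 = 97.97 mm

X̄ = 77.37 mm, Ȳ = 97.97 mm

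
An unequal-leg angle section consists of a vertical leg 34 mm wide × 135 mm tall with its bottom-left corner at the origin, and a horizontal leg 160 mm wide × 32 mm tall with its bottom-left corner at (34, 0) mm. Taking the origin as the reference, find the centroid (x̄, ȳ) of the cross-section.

x̄ = 68.15 mm, ȳ = 40.34 mm

Part | A | x̄ᵢ | ȳᵢ | A·x̄ᵢ | A·ȳᵢ
vertical leg | 4590.00 | 17.00 | 67.50 | 78030.00 | 309825.00
horizontal leg | 5120.00 | 114.00 | 16.00 | 583680.00 | 81920.00
Σ | 9710.00 |  |  | 661710.00 | 391745.00
x̄ = 661710.00 / 9710.00 = 68.15 mm
ȳ = 391745.00 / 9710.00 = 40.34 mm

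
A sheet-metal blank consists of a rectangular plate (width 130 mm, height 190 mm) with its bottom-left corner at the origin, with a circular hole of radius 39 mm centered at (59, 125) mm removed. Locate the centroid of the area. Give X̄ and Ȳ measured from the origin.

Part | A | x̄ᵢ | ȳᵢ | A·x̄ᵢ | A·ȳᵢ
plate | 24700.00 | 65.00 | 95.00 | 1605500.00 | 2346500.00
hole | -4778.36 | 59.00 | 125.00 | -281923.38 | -597295.30
Σ | 19921.64 |  |  | 1323576.62 | 1749204.70
X̄ = 1323576.62 / 19921.64 = 66.44 mm
Ȳ = 1749204.70 / 19921.64 = 87.80 mm

X̄ = 66.44 mm, Ȳ = 87.80 mm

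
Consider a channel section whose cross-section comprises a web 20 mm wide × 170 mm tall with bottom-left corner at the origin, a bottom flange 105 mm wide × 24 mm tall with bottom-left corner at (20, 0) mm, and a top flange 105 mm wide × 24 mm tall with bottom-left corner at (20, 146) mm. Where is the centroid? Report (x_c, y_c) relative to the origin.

web: A = 20 × 170 = 3400.00, centroid at (10.00, 85.00).
bottom flange: A = 105 × 24 = 2520.00, centroid at (72.50, 12.00).
top flange: A = 105 × 24 = 2520.00, centroid at (72.50, 158.00).
ΣA = 8440.00 mm², ΣAx_c = 399400.00 mm³, ΣAy_c = 717400.00 mm³.
x_c = 399400.00/8440.00 = 47.32 mm; y_c = 717400.00/8440.00 = 85.00 mm.

x_c = 47.32 mm, y_c = 85.00 mm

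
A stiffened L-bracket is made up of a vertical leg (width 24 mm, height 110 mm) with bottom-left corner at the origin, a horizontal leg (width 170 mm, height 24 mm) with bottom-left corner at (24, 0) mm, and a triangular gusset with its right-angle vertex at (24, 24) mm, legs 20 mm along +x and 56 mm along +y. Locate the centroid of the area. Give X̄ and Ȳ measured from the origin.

X̄ = 67.80 mm, Ȳ = 29.95 mm

vertical leg: A = 24 × 110 = 2640.00, centroid at (12.00, 55.00).
horizontal leg: A = 170 × 24 = 4080.00, centroid at (109.00, 12.00).
gusset: A = ½·20·56 = 560.00, centroid at (30.67, 42.67).
ΣA = 7280.00 mm², ΣAX̄ = 493573.33 mm³, ΣAȲ = 218053.33 mm³.
X̄ = 493573.33/7280.00 = 67.80 mm; Ȳ = 218053.33/7280.00 = 29.95 mm.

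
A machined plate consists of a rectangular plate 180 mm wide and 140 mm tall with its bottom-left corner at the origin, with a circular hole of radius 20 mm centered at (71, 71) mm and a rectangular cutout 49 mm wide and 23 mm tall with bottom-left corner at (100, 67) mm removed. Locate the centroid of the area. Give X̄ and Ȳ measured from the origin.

plate: A = 180 × 140 = 25200.00, centroid at (90.00, 70.00).
hole 1: A = −π·20² = -1256.64, centroid at (71.00, 71.00).
hole 2: A = −(49 × 23) = -1127.00, centroid at (124.50, 78.50).
ΣA = 22816.36 mm²
ΣAX̄ = (25200.00)(90.00) + (-1256.64)(71.00) + (-1127.00)(124.50) = 2038467.27 mm³
ΣAȲ = (25200.00)(70.00) + (-1256.64)(71.00) + (-1127.00)(78.50) = 1586309.27 mm³
X̄ = 2038467.27 / 22816.36 = 89.34 mm
Ȳ = 1586309.27 / 22816.36 = 69.53 mm

X̄ = 89.34 mm, Ȳ = 69.53 mm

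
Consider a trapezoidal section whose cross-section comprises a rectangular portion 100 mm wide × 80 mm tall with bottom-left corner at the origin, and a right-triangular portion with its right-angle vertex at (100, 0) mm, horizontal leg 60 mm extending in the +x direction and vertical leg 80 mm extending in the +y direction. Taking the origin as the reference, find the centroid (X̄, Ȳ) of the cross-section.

X̄ = 66.15 mm, Ȳ = 36.92 mm

Part | A | x̄ᵢ | ȳᵢ | A·x̄ᵢ | A·ȳᵢ
rectangular portion | 8000.00 | 50.00 | 40.00 | 400000.00 | 320000.00
triangular portion | 2400.00 | 120.00 | 26.67 | 288000.00 | 64000.00
Σ | 10400.00 |  |  | 688000.00 | 384000.00
X̄ = 688000.00 / 10400.00 = 66.15 mm
Ȳ = 384000.00 / 10400.00 = 36.92 mm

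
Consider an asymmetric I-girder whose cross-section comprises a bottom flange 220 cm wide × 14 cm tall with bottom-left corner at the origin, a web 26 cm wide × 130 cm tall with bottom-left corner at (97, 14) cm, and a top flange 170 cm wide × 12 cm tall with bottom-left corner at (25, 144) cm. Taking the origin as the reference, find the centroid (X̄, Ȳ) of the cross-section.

X̄ = 110.00 cm, Ȳ = 69.95 cm

bottom flange: A = 220 × 14 = 3080.00, centroid at (110.00, 7.00).
web: A = 26 × 130 = 3380.00, centroid at (110.00, 79.00).
top flange: A = 170 × 12 = 2040.00, centroid at (110.00, 150.00).
ΣA = 8500.00 cm²
ΣAX̄ = (3080.00)(110.00) + (3380.00)(110.00) + (2040.00)(110.00) = 935000.00 cm³
ΣAȲ = (3080.00)(7.00) + (3380.00)(79.00) + (2040.00)(150.00) = 594580.00 cm³
X̄ = 935000.00 / 8500.00 = 110.00 cm
Ȳ = 594580.00 / 8500.00 = 69.95 cm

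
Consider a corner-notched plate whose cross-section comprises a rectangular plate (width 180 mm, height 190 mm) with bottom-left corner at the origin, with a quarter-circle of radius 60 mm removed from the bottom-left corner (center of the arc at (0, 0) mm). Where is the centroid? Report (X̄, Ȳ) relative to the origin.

X̄ = 95.82 mm, Ȳ = 101.27 mm

plate: A = 180 × 190 = 34200.00, centroid at (90.00, 95.00).
removed quarter-circle: A = −¼π·60² = -2827.43, centroid at (25.46, 25.46).
ΣA = 31372.57 mm²
ΣAX̄ = (34200.00)(90.00) + (-2827.43)(25.46) = 3006000.00 mm³
ΣAȲ = (34200.00)(95.00) + (-2827.43)(25.46) = 3177000.00 mm³
X̄ = 3006000.00 / 31372.57 = 95.82 mm
Ȳ = 3177000.00 / 31372.57 = 101.27 mm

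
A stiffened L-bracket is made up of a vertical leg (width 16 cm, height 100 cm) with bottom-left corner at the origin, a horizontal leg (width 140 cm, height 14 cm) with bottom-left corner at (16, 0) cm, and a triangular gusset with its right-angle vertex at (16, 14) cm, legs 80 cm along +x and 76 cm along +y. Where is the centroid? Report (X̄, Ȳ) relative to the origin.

Part | A | x̄ᵢ | ȳᵢ | A·x̄ᵢ | A·ȳᵢ
vertical leg | 1600.00 | 8.00 | 50.00 | 12800.00 | 80000.00
horizontal leg | 1960.00 | 86.00 | 7.00 | 168560.00 | 13720.00
gusset | 3040.00 | 42.67 | 39.33 | 129706.67 | 119573.33
Σ | 6600.00 |  |  | 311066.67 | 213293.33
X̄ = 311066.67 / 6600.00 = 47.13 cm
Ȳ = 213293.33 / 6600.00 = 32.32 cm

X̄ = 47.13 cm, Ȳ = 32.32 cm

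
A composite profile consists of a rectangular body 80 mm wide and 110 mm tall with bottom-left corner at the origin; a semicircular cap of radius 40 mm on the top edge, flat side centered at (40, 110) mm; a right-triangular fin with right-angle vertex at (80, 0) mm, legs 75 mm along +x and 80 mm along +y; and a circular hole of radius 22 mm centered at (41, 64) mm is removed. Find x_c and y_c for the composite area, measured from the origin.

Part | A | x̄ᵢ | ȳᵢ | A·x̄ᵢ | A·ȳᵢ
rectangular body | 8800.00 | 40.00 | 55.00 | 352000.00 | 484000.00
semicircular top | 2513.27 | 40.00 | 126.98 | 100530.96 | 319126.82
triangular fin | 3000.00 | 105.00 | 26.67 | 315000.00 | 80000.00
hole | -1520.53 | 41.00 | 64.00 | -62341.76 | -97313.97
Σ | 12792.74 |  |  | 705189.20 | 785812.85
x_c = 705189.20 / 12792.74 = 55.12 mm
y_c = 785812.85 / 12792.74 = 61.43 mm

x_c = 55.12 mm, y_c = 61.43 mm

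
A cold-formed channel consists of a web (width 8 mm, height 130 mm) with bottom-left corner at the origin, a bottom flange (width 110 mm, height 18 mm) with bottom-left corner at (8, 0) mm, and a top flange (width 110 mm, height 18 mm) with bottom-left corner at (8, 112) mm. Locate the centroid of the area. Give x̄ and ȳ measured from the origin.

x̄ = 50.73 mm, ȳ = 65.00 mm

web: A = 8 × 130 = 1040.00, centroid at (4.00, 65.00).
bottom flange: A = 110 × 18 = 1980.00, centroid at (63.00, 9.00).
top flange: A = 110 × 18 = 1980.00, centroid at (63.00, 121.00).
ΣA = 5000.00 mm², ΣAx̄ = 253640.00 mm³, ΣAȳ = 325000.00 mm³.
x̄ = 253640.00/5000.00 = 50.73 mm; ȳ = 325000.00/5000.00 = 65.00 mm.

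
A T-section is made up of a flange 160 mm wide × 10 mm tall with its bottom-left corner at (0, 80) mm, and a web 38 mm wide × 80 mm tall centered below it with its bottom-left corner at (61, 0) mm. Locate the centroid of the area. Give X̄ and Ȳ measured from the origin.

X̄ = 80.00 mm, Ȳ = 55.52 mm

web: A = 38 × 80 = 3040.00, centroid at (80.00, 40.00).
flange: A = 160 × 10 = 1600.00, centroid at (80.00, 85.00).
ΣA = 4640.00 mm²
ΣAX̄ = (3040.00)(80.00) + (1600.00)(80.00) = 371200.00 mm³
ΣAȲ = (3040.00)(40.00) + (1600.00)(85.00) = 257600.00 mm³
X̄ = 371200.00 / 4640.00 = 80.00 mm
Ȳ = 257600.00 / 4640.00 = 55.52 mm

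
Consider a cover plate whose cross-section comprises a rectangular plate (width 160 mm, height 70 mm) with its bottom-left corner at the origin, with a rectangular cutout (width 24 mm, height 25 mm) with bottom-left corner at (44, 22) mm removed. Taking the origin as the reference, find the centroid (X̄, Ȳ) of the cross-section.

Part | A | x̄ᵢ | ȳᵢ | A·x̄ᵢ | A·ȳᵢ
plate | 11200.00 | 80.00 | 35.00 | 896000.00 | 392000.00
hole | -600.00 | 56.00 | 34.50 | -33600.00 | -20700.00
Σ | 10600.00 |  |  | 862400.00 | 371300.00
X̄ = 862400.00 / 10600.00 = 81.36 mm
Ȳ = 371300.00 / 10600.00 = 35.03 mm

X̄ = 81.36 mm, Ȳ = 35.03 mm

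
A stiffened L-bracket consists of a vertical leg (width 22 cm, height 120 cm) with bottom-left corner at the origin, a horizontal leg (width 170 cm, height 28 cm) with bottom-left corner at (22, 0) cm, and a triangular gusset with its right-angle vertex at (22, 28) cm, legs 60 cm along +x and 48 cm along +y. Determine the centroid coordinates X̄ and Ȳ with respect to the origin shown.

vertical leg: A = 22 × 120 = 2640.00, centroid at (11.00, 60.00).
horizontal leg: A = 170 × 28 = 4760.00, centroid at (107.00, 14.00).
gusset: A = ½·60·48 = 1440.00, centroid at (42.00, 44.00).
ΣA = 8840.00 cm², ΣAX̄ = 598840.00 cm³, ΣAȲ = 288400.00 cm³.
X̄ = 598840.00/8840.00 = 67.74 cm; Ȳ = 288400.00/8840.00 = 32.62 cm.

X̄ = 67.74 cm, Ȳ = 32.62 cm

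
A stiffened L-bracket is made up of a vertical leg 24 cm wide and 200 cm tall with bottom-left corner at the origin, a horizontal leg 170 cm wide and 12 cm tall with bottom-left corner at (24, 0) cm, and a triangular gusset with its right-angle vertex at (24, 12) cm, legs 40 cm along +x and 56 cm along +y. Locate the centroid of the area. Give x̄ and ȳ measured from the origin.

vertical leg: A = 24 × 200 = 4800.00, centroid at (12.00, 100.00).
horizontal leg: A = 170 × 12 = 2040.00, centroid at (109.00, 6.00).
gusset: A = ½·40·56 = 1120.00, centroid at (37.33, 30.67).
ΣA = 7960.00 cm²
ΣAx̄ = (4800.00)(12.00) + (2040.00)(109.00) + (1120.00)(37.33) = 321773.33 cm³
ΣAȳ = (4800.00)(100.00) + (2040.00)(6.00) + (1120.00)(30.67) = 526586.67 cm³
x̄ = 321773.33 / 7960.00 = 40.42 cm
ȳ = 526586.67 / 7960.00 = 66.15 cm

x̄ = 40.42 cm, ȳ = 66.15 cm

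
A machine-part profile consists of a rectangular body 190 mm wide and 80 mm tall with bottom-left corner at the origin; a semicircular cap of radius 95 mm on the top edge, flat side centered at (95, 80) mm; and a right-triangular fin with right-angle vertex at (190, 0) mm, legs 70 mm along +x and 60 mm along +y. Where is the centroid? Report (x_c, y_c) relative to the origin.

Part | A | x̄ᵢ | ȳᵢ | A·x̄ᵢ | A·ȳᵢ
rectangular body | 15200.00 | 95.00 | 40.00 | 1444000.00 | 608000.00
semicircular top | 14176.44 | 95.00 | 120.32 | 1346761.50 | 1705698.28
triangular fin | 2100.00 | 213.33 | 20.00 | 448000.00 | 42000.00
Σ | 31476.44 |  |  | 3238761.50 | 2355698.28
x_c = 3238761.50 / 31476.44 = 102.89 mm
y_c = 2355698.28 / 31476.44 = 74.84 mm

x_c = 102.89 mm, y_c = 74.84 mm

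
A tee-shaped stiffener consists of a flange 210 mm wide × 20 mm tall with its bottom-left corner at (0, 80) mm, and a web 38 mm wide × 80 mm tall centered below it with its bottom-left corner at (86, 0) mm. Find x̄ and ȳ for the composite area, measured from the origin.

web: A = 38 × 80 = 3040.00, centroid at (105.00, 40.00).
flange: A = 210 × 20 = 4200.00, centroid at (105.00, 90.00).
ΣA = 7240.00 mm²
ΣAx̄ = (3040.00)(105.00) + (4200.00)(105.00) = 760200.00 mm³
ΣAȳ = (3040.00)(40.00) + (4200.00)(90.00) = 499600.00 mm³
x̄ = 760200.00 / 7240.00 = 105.00 mm
ȳ = 499600.00 / 7240.00 = 69.01 mm

x̄ = 105.00 mm, ȳ = 69.01 mm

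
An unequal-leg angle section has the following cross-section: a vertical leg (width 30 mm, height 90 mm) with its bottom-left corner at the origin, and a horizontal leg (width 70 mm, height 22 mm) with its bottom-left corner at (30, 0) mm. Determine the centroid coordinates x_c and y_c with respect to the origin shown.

Part | A | x̄ᵢ | ȳᵢ | A·x̄ᵢ | A·ȳᵢ
vertical leg | 2700.00 | 15.00 | 45.00 | 40500.00 | 121500.00
horizontal leg | 1540.00 | 65.00 | 11.00 | 100100.00 | 16940.00
Σ | 4240.00 |  |  | 140600.00 | 138440.00
x_c = 140600.00 / 4240.00 = 33.16 mm
y_c = 138440.00 / 4240.00 = 32.65 mm

x_c = 33.16 mm, y_c = 32.65 mm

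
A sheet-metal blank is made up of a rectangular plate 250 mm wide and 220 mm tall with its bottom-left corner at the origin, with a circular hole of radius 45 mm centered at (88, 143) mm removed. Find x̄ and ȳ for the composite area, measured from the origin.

plate: A = 250 × 220 = 55000.00, centroid at (125.00, 110.00).
hole: A = −π·45² = -6361.73, centroid at (88.00, 143.00).
ΣA = 48638.27 mm², ΣAx̄ = 6315168.19 mm³, ΣAȳ = 5140273.31 mm³.
x̄ = 6315168.19/48638.27 = 129.84 mm; ȳ = 5140273.31/48638.27 = 105.68 mm.

x̄ = 129.84 mm, ȳ = 105.68 mm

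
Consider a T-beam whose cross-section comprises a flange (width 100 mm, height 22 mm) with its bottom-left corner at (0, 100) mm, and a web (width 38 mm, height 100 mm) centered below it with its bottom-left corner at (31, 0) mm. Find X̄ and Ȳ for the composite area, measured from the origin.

X̄ = 50.00 mm, Ȳ = 72.37 mm

web: A = 38 × 100 = 3800.00, centroid at (50.00, 50.00).
flange: A = 100 × 22 = 2200.00, centroid at (50.00, 111.00).
ΣA = 6000.00 mm²
ΣAX̄ = (3800.00)(50.00) + (2200.00)(50.00) = 300000.00 mm³
ΣAȲ = (3800.00)(50.00) + (2200.00)(111.00) = 434200.00 mm³
X̄ = 300000.00 / 6000.00 = 50.00 mm
Ȳ = 434200.00 / 6000.00 = 72.37 mm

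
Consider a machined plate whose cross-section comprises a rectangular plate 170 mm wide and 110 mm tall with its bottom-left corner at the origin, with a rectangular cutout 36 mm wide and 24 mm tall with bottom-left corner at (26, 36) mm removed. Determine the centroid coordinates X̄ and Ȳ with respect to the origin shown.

X̄ = 86.99 mm, Ȳ = 55.34 mm

Part | A | x̄ᵢ | ȳᵢ | A·x̄ᵢ | A·ȳᵢ
plate | 18700.00 | 85.00 | 55.00 | 1589500.00 | 1028500.00
hole | -864.00 | 44.00 | 48.00 | -38016.00 | -41472.00
Σ | 17836.00 |  |  | 1551484.00 | 987028.00
X̄ = 1551484.00 / 17836.00 = 86.99 mm
Ȳ = 987028.00 / 17836.00 = 55.34 mm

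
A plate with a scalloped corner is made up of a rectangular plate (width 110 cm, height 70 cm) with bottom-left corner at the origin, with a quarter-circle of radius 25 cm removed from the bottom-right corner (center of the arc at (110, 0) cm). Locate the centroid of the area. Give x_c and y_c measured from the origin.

x_c = 51.98 cm, y_c = 36.66 cm

plate: A = 110 × 70 = 7700.00, centroid at (55.00, 35.00).
removed quarter-circle: A = −¼π·25² = -490.87, centroid at (99.39, 10.61).
ΣA = 7209.13 cm², ΣAx_c = 374712.21 cm³, ΣAy_c = 264291.67 cm³.
x_c = 374712.21/7209.13 = 51.98 cm; y_c = 264291.67/7209.13 = 36.66 cm.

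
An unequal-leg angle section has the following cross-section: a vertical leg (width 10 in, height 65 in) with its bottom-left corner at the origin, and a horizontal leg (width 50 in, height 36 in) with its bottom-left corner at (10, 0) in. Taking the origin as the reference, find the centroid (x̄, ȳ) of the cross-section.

x̄ = 27.04 in, ȳ = 21.85 in

vertical leg: A = 10 × 65 = 650.00, centroid at (5.00, 32.50).
horizontal leg: A = 50 × 36 = 1800.00, centroid at (35.00, 18.00).
ΣA = 2450.00 in²
ΣAx̄ = (650.00)(5.00) + (1800.00)(35.00) = 66250.00 in³
ΣAȳ = (650.00)(32.50) + (1800.00)(18.00) = 53525.00 in³
x̄ = 66250.00 / 2450.00 = 27.04 in
ȳ = 53525.00 / 2450.00 = 21.85 in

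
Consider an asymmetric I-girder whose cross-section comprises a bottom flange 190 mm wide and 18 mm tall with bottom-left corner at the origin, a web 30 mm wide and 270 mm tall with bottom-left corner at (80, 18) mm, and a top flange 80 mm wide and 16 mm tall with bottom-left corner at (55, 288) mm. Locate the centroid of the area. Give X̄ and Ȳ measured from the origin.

X̄ = 95.00 mm, Ȳ = 128.82 mm

bottom flange: A = 190 × 18 = 3420.00, centroid at (95.00, 9.00).
web: A = 30 × 270 = 8100.00, centroid at (95.00, 153.00).
top flange: A = 80 × 16 = 1280.00, centroid at (95.00, 296.00).
ΣA = 12800.00 mm²
ΣAX̄ = (3420.00)(95.00) + (8100.00)(95.00) + (1280.00)(95.00) = 1216000.00 mm³
ΣAȲ = (3420.00)(9.00) + (8100.00)(153.00) + (1280.00)(296.00) = 1648960.00 mm³
X̄ = 1216000.00 / 12800.00 = 95.00 mm
Ȳ = 1648960.00 / 12800.00 = 128.82 mm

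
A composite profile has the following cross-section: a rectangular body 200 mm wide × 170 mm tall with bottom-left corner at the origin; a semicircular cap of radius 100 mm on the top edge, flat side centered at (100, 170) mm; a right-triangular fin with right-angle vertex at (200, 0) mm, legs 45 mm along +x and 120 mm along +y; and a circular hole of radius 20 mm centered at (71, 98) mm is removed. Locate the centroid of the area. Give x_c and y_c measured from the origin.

x_c = 106.78 mm, y_c = 121.44 mm

Part | A | x̄ᵢ | ȳᵢ | A·x̄ᵢ | A·ȳᵢ
rectangular body | 34000.00 | 100.00 | 85.00 | 3400000.00 | 2890000.00
semicircular top | 15707.96 | 100.00 | 212.44 | 1570796.33 | 3337020.42
triangular fin | 2700.00 | 215.00 | 40.00 | 580500.00 | 108000.00
hole | -1256.64 | 71.00 | 98.00 | -89221.23 | -123150.43
Σ | 51151.33 |  |  | 5462075.10 | 6211869.99
x_c = 5462075.10 / 51151.33 = 106.78 mm
y_c = 6211869.99 / 51151.33 = 121.44 mm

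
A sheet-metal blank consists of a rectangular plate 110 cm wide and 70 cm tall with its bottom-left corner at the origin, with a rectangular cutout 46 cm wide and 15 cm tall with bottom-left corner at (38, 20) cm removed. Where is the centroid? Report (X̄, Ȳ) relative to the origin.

X̄ = 54.41 cm, Ȳ = 35.74 cm

plate: A = 110 × 70 = 7700.00, centroid at (55.00, 35.00).
hole: A = −(46 × 15) = -690.00, centroid at (61.00, 27.50).
ΣA = 7010.00 cm², ΣAX̄ = 381410.00 cm³, ΣAȲ = 250525.00 cm³.
X̄ = 381410.00/7010.00 = 54.41 cm; Ȳ = 250525.00/7010.00 = 35.74 cm.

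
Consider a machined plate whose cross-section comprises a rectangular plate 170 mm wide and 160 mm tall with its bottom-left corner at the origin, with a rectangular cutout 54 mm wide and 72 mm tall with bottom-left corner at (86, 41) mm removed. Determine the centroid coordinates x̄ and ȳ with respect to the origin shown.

plate: A = 170 × 160 = 27200.00, centroid at (85.00, 80.00).
hole: A = −(54 × 72) = -3888.00, centroid at (113.00, 77.00).
ΣA = 23312.00 mm², ΣAx̄ = 1872656.00 mm³, ΣAȳ = 1876624.00 mm³.
x̄ = 1872656.00/23312.00 = 80.33 mm; ȳ = 1876624.00/23312.00 = 80.50 mm.

x̄ = 80.33 mm, ȳ = 80.50 mm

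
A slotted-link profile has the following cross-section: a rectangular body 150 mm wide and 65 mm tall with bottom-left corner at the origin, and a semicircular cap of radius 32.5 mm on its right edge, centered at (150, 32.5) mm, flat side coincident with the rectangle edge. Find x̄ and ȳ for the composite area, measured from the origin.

rectangular body: A = 150 × 65 = 9750.00, centroid at (75.00, 32.50).
semicircular end: A = ½π·32.5² = 1659.15, centroid at (163.79, 32.50).
ΣA = 11409.15 mm²
ΣAx̄ = (9750.00)(75.00) + (1659.15)(163.79) = 1003008.46 mm³
ΣAȳ = (9750.00)(32.50) + (1659.15)(32.50) = 370797.49 mm³
x̄ = 1003008.46 / 11409.15 = 87.91 mm
ȳ = 370797.49 / 11409.15 = 32.50 mm

x̄ = 87.91 mm, ȳ = 32.50 mm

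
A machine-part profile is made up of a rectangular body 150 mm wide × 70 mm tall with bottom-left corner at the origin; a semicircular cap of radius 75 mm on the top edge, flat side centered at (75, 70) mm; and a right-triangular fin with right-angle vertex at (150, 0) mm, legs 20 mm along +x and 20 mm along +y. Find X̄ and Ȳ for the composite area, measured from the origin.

Part | A | x̄ᵢ | ȳᵢ | A·x̄ᵢ | A·ȳᵢ
rectangular body | 10500.00 | 75.00 | 35.00 | 787500.00 | 367500.00
semicircular top | 8835.73 | 75.00 | 101.83 | 662679.70 | 899751.05
triangular fin | 200.00 | 156.67 | 6.67 | 31333.33 | 1333.33
Σ | 19535.73 |  |  | 1481513.03 | 1268584.39
X̄ = 1481513.03 / 19535.73 = 75.84 mm
Ȳ = 1268584.39 / 19535.73 = 64.94 mm

X̄ = 75.84 mm, Ȳ = 64.94 mm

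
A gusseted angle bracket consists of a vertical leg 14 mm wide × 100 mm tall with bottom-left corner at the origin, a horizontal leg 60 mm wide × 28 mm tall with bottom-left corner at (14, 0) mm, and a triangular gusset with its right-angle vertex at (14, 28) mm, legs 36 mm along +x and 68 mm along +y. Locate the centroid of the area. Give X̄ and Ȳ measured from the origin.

vertical leg: A = 14 × 100 = 1400.00, centroid at (7.00, 50.00).
horizontal leg: A = 60 × 28 = 1680.00, centroid at (44.00, 14.00).
gusset: A = ½·36·68 = 1224.00, centroid at (26.00, 50.67).
ΣA = 4304.00 mm²
ΣAX̄ = (1400.00)(7.00) + (1680.00)(44.00) + (1224.00)(26.00) = 115544.00 mm³
ΣAȲ = (1400.00)(50.00) + (1680.00)(14.00) + (1224.00)(50.67) = 155536.00 mm³
X̄ = 115544.00 / 4304.00 = 26.85 mm
Ȳ = 155536.00 / 4304.00 = 36.14 mm

X̄ = 26.85 mm, Ȳ = 36.14 mm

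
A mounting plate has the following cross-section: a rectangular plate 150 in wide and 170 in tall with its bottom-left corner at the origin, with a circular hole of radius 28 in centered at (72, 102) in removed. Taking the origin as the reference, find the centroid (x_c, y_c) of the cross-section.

x_c = 75.32 in, y_c = 83.18 in

Part | A | x̄ᵢ | ȳᵢ | A·x̄ᵢ | A·ȳᵢ
plate | 25500.00 | 75.00 | 85.00 | 1912500.00 | 2167500.00
hole | -2463.01 | 72.00 | 102.00 | -177336.62 | -251226.88
Σ | 23036.99 |  |  | 1735163.38 | 1916273.12
x_c = 1735163.38 / 23036.99 = 75.32 in
y_c = 1916273.12 / 23036.99 = 83.18 in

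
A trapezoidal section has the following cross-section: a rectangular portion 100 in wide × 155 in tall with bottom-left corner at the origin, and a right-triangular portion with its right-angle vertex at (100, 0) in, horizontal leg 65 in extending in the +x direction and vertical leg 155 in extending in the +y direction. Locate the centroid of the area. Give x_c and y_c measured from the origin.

rectangular portion: A = 100 × 155 = 15500.00, centroid at (50.00, 77.50).
triangular portion: A = ½·65·155 = 5037.50, centroid at (121.67, 51.67).
ΣA = 20537.50 in², ΣAx_c = 1387895.83 in³, ΣAy_c = 1461520.83 in³.
x_c = 1387895.83/20537.50 = 67.58 in; y_c = 1461520.83/20537.50 = 71.16 in.

x_c = 67.58 in, y_c = 71.16 in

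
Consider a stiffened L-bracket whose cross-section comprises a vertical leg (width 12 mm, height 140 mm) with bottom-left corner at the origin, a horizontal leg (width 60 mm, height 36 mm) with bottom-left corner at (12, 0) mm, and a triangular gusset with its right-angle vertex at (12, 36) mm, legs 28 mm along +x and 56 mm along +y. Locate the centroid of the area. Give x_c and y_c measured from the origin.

vertical leg: A = 12 × 140 = 1680.00, centroid at (6.00, 70.00).
horizontal leg: A = 60 × 36 = 2160.00, centroid at (42.00, 18.00).
gusset: A = ½·28·56 = 784.00, centroid at (21.33, 54.67).
ΣA = 4624.00 mm²
ΣAx_c = (1680.00)(6.00) + (2160.00)(42.00) + (784.00)(21.33) = 117525.33 mm³
ΣAy_c = (1680.00)(70.00) + (2160.00)(18.00) + (784.00)(54.67) = 199338.67 mm³
x_c = 117525.33 / 4624.00 = 25.42 mm
y_c = 199338.67 / 4624.00 = 43.11 mm

x_c = 25.42 mm, y_c = 43.11 mm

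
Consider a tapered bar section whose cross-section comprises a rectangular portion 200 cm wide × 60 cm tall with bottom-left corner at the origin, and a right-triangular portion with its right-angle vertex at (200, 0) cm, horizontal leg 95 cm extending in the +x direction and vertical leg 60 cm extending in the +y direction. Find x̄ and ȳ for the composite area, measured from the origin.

x̄ = 125.27 cm, ȳ = 28.08 cm

Part | A | x̄ᵢ | ȳᵢ | A·x̄ᵢ | A·ȳᵢ
rectangular portion | 12000.00 | 100.00 | 30.00 | 1200000.00 | 360000.00
triangular portion | 2850.00 | 231.67 | 20.00 | 660250.00 | 57000.00
Σ | 14850.00 |  |  | 1860250.00 | 417000.00
x̄ = 1860250.00 / 14850.00 = 125.27 cm
ȳ = 417000.00 / 14850.00 = 28.08 cm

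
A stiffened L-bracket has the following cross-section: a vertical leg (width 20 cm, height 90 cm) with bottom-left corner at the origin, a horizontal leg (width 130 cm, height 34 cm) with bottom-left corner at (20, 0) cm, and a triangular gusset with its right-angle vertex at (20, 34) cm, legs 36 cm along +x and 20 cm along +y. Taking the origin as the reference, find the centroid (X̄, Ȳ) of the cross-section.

Part | A | x̄ᵢ | ȳᵢ | A·x̄ᵢ | A·ȳᵢ
vertical leg | 1800.00 | 10.00 | 45.00 | 18000.00 | 81000.00
horizontal leg | 4420.00 | 85.00 | 17.00 | 375700.00 | 75140.00
gusset | 360.00 | 32.00 | 40.67 | 11520.00 | 14640.00
Σ | 6580.00 |  |  | 405220.00 | 170780.00
X̄ = 405220.00 / 6580.00 = 61.58 cm
Ȳ = 170780.00 / 6580.00 = 25.95 cm

X̄ = 61.58 cm, Ȳ = 25.95 cm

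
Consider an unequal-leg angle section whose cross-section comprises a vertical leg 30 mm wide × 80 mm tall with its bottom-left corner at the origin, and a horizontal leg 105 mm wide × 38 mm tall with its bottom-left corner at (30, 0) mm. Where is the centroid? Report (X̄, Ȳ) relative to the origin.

vertical leg: A = 30 × 80 = 2400.00, centroid at (15.00, 40.00).
horizontal leg: A = 105 × 38 = 3990.00, centroid at (82.50, 19.00).
ΣA = 6390.00 mm²
ΣAX̄ = (2400.00)(15.00) + (3990.00)(82.50) = 365175.00 mm³
ΣAȲ = (2400.00)(40.00) + (3990.00)(19.00) = 171810.00 mm³
X̄ = 365175.00 / 6390.00 = 57.15 mm
Ȳ = 171810.00 / 6390.00 = 26.89 mm

X̄ = 57.15 mm, Ȳ = 26.89 mm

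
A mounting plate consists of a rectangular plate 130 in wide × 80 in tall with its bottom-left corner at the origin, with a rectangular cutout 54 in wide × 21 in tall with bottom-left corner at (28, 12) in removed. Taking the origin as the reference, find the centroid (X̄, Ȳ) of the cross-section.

X̄ = 66.22 in, Ȳ = 42.14 in

Part | A | x̄ᵢ | ȳᵢ | A·x̄ᵢ | A·ȳᵢ
plate | 10400.00 | 65.00 | 40.00 | 676000.00 | 416000.00
hole | -1134.00 | 55.00 | 22.50 | -62370.00 | -25515.00
Σ | 9266.00 |  |  | 613630.00 | 390485.00
X̄ = 613630.00 / 9266.00 = 66.22 in
Ȳ = 390485.00 / 9266.00 = 42.14 in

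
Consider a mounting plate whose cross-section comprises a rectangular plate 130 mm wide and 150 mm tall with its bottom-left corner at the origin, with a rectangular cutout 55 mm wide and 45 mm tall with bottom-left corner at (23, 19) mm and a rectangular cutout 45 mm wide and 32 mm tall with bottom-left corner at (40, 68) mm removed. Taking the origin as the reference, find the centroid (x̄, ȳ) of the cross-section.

plate: A = 130 × 150 = 19500.00, centroid at (65.00, 75.00).
hole 1: A = −(55 × 45) = -2475.00, centroid at (50.50, 41.50).
hole 2: A = −(45 × 32) = -1440.00, centroid at (62.50, 84.00).
ΣA = 15585.00 mm²
ΣAx̄ = (19500.00)(65.00) + (-2475.00)(50.50) + (-1440.00)(62.50) = 1052512.50 mm³
ΣAȳ = (19500.00)(75.00) + (-2475.00)(41.50) + (-1440.00)(84.00) = 1238827.50 mm³
x̄ = 1052512.50 / 15585.00 = 67.53 mm
ȳ = 1238827.50 / 15585.00 = 79.49 mm

x̄ = 67.53 mm, ȳ = 79.49 mm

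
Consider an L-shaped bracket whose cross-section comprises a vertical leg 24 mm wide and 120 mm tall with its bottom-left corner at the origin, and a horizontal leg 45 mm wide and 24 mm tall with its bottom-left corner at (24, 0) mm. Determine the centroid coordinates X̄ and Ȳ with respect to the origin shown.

X̄ = 21.41 mm, Ȳ = 46.91 mm

vertical leg: A = 24 × 120 = 2880.00, centroid at (12.00, 60.00).
horizontal leg: A = 45 × 24 = 1080.00, centroid at (46.50, 12.00).
ΣA = 3960.00 mm²
ΣAX̄ = (2880.00)(12.00) + (1080.00)(46.50) = 84780.00 mm³
ΣAȲ = (2880.00)(60.00) + (1080.00)(12.00) = 185760.00 mm³
X̄ = 84780.00 / 3960.00 = 21.41 mm
Ȳ = 185760.00 / 3960.00 = 46.91 mm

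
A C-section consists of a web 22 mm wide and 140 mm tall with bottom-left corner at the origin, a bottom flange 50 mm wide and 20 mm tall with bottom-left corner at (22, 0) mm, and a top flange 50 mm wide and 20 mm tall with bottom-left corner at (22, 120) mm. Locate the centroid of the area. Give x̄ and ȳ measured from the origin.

x̄ = 25.17 mm, ȳ = 70.00 mm

Part | A | x̄ᵢ | ȳᵢ | A·x̄ᵢ | A·ȳᵢ
web | 3080.00 | 11.00 | 70.00 | 33880.00 | 215600.00
bottom flange | 1000.00 | 47.00 | 10.00 | 47000.00 | 10000.00
top flange | 1000.00 | 47.00 | 130.00 | 47000.00 | 130000.00
Σ | 5080.00 |  |  | 127880.00 | 355600.00
x̄ = 127880.00 / 5080.00 = 25.17 mm
ȳ = 355600.00 / 5080.00 = 70.00 mm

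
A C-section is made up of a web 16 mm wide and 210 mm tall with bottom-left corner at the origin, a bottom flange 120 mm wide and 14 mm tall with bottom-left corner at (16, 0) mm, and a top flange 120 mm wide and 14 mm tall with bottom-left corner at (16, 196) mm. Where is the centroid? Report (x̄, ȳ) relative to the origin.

x̄ = 42.00 mm, ȳ = 105.00 mm

Part | A | x̄ᵢ | ȳᵢ | A·x̄ᵢ | A·ȳᵢ
web | 3360.00 | 8.00 | 105.00 | 26880.00 | 352800.00
bottom flange | 1680.00 | 76.00 | 7.00 | 127680.00 | 11760.00
top flange | 1680.00 | 76.00 | 203.00 | 127680.00 | 341040.00
Σ | 6720.00 |  |  | 282240.00 | 705600.00
x̄ = 282240.00 / 6720.00 = 42.00 mm
ȳ = 705600.00 / 6720.00 = 105.00 mm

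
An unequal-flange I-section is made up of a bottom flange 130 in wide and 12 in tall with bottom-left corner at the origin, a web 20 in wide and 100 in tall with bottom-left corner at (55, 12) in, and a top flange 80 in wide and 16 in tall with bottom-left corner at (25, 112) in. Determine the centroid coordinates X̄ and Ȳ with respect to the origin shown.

X̄ = 65.00 in, Ȳ = 59.29 in

bottom flange: A = 130 × 12 = 1560.00, centroid at (65.00, 6.00).
web: A = 20 × 100 = 2000.00, centroid at (65.00, 62.00).
top flange: A = 80 × 16 = 1280.00, centroid at (65.00, 120.00).
ΣA = 4840.00 in², ΣAX̄ = 314600.00 in³, ΣAȲ = 286960.00 in³.
X̄ = 314600.00/4840.00 = 65.00 in; Ȳ = 286960.00/4840.00 = 59.29 in.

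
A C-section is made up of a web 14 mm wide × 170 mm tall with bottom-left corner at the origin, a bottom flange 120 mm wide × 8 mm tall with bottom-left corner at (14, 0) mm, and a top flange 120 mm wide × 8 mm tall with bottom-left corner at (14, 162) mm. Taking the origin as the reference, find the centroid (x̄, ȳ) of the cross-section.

x̄ = 36.92 mm, ȳ = 85.00 mm

web: A = 14 × 170 = 2380.00, centroid at (7.00, 85.00).
bottom flange: A = 120 × 8 = 960.00, centroid at (74.00, 4.00).
top flange: A = 120 × 8 = 960.00, centroid at (74.00, 166.00).
ΣA = 4300.00 mm², ΣAx̄ = 158740.00 mm³, ΣAȳ = 365500.00 mm³.
x̄ = 158740.00/4300.00 = 36.92 mm; ȳ = 365500.00/4300.00 = 85.00 mm.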